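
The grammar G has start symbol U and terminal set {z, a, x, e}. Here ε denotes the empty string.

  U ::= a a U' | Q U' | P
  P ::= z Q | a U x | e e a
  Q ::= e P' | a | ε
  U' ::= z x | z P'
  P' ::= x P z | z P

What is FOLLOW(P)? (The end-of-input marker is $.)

FIRST(P) = {a, e, z}
FIRST(Q) = {ε, a, e}
FIRST(U') = {z}
FIRST(P') = {x, z}
FIRST(U) = {a, e, z}  (via Q U', P)
FOLLOW(U) includes $ since U is the start symbol.
FOLLOW(U): in P::=a U x, U is followed by x with FIRST {x}. Thus FOLLOW(U) = {$, x}.
FOLLOW(U'): in U::=a a U', the suffix after U' is empty, so FOLLOW(U') ⊇ FOLLOW(U) = {$, x}; in U::=Q U', the suffix after U' is empty, so FOLLOW(U') ⊇ FOLLOW(U) = {$, x}. Thus FOLLOW(U') = {$, x}.
FOLLOW(P): in U::=P, the suffix after P is empty, so FOLLOW(P) ⊇ FOLLOW(U) = {$, x}; in P'::=x P z, P is followed by z with FIRST {z}; in P'::=z P, the suffix after P is empty, so FOLLOW(P) ⊇ FOLLOW(P') = {$, x, z}. Thus FOLLOW(P) = {$, x, z}.
FOLLOW(Q): in U::=Q U', Q is followed by U' with FIRST {z}; in P::=z Q, the suffix after Q is empty, so FOLLOW(Q) ⊇ FOLLOW(P) = {$, x, z}. Thus FOLLOW(Q) = {$, x, z}.
FOLLOW(P'): in Q::=e P', the suffix after P' is empty, so FOLLOW(P') ⊇ FOLLOW(Q) = {$, x, z}; in U'::=z P', the suffix after P' is empty, so FOLLOW(P') ⊇ FOLLOW(U') = {$, x}. Thus FOLLOW(P') = {$, x, z}.

{$, x, z}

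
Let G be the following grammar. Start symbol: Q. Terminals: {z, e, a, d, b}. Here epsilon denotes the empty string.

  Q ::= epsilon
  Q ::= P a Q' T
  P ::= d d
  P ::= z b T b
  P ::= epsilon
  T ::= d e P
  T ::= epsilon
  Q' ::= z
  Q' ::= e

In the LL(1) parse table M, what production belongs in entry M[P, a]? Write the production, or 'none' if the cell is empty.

FIRST(P) = {epsilon, d, z}
FIRST(T) = {epsilon, d}
FIRST(Q') = {e, z}
FIRST(Q) = {epsilon, a, d, z}  (via P a Q' T)
FOLLOW(Q) includes $ since Q is the start symbol.
FOLLOW(T): in Q::=P a Q' T, the suffix after T is empty, so FOLLOW(T) ⊇ FOLLOW(Q) = {$}; in P::=z b T b, T is followed by b with FIRST {b}. Thus FOLLOW(T) = {$, b}.
FOLLOW(P): in Q::=P a Q' T, P is followed by a Q' T with FIRST {a}; in T::=d e P, the suffix after P is empty, so FOLLOW(P) ⊇ FOLLOW(T) = {$, b}. Thus FOLLOW(P) = {$, a, b}.
For P ::= d d: FIRST(d d) = {d}, so it goes in M[P, t] for t ∈ {d}.
For P ::= z b T b: FIRST(z b T b) = {z}, so it goes in M[P, t] for t ∈ {z}.
For P ::= epsilon: FIRST(epsilon) = {epsilon}, so it goes in M[P, t] for t ∈ {}; since epsilon ∈ FIRST, also for every t ∈ FOLLOW(P) = {$, a, b}.

P ::= epsilon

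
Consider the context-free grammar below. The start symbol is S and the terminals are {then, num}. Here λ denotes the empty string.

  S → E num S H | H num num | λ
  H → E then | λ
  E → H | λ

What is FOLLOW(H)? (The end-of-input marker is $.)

{$, num, then}

FIRST(S): from S→E num S H we get {num, then}; from S→H num num we get {num, then}; from S→λ we get {λ}. So FIRST(S) = {λ, num, then}.
FIRST(H): from H→E then we get {then}; from H→λ we get {λ}. So FIRST(H) = {λ, then}.
FIRST(E): from E→H we get {λ, then}; from E→λ we get {λ}. So FIRST(E) = {λ, then}.
FOLLOW(S) includes $ since S is the start symbol.
FOLLOW(S): in S→E num S H, S is followed by H with FIRST {λ, then}; in S→E num S H, the suffix after S is nullable (adds nothing new). Thus FOLLOW(S) = {$, then}.
FOLLOW(E): in S→E num S H, E is followed by num S H with FIRST {num}; in H→E then, E is followed by then with FIRST {then}. Thus FOLLOW(E) = {num, then}.
FOLLOW(H): in S→E num S H, the suffix after H is empty, so FOLLOW(H) ⊇ FOLLOW(S) = {$, then}; in S→H num num, H is followed by num num with FIRST {num}; in E→H, the suffix after H is empty, so FOLLOW(H) ⊇ FOLLOW(E) = {num, then}. Thus FOLLOW(H) = {$, num, then}.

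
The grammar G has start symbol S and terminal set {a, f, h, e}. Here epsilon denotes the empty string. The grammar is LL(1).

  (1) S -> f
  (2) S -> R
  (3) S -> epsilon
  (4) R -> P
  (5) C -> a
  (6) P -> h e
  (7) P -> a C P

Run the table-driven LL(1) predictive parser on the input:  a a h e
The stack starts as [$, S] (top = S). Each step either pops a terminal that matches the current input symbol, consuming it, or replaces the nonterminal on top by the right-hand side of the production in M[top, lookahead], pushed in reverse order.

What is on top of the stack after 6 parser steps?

P

step 1: stack=$ S  input=a a h e $  — expand S -> R
step 2: stack=$ R  input=a a h e $  — expand R -> P
step 3: stack=$ P  input=a a h e $  — expand P -> a C P
step 4: stack=$ P C a  input=a a h e $  — match a
step 5: stack=$ P C  input=a h e $  — expand C -> a
step 6: stack=$ P a  input=a h e $  — match a
Stack after step 6: $ P (top = P).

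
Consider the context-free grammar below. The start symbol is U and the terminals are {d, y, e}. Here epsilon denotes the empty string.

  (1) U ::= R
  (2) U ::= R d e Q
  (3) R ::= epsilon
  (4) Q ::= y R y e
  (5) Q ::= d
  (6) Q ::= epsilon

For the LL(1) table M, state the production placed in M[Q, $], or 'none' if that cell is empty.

FIRST(R) = {epsilon}
FIRST(Q) = {epsilon, d, y}
FIRST(U) = {epsilon, d}  (via R, R d e Q)
FOLLOW(U) includes $ since U is the start symbol.
FOLLOW(U): U appears on no right-hand side. Thus FOLLOW(U) = {$}.
FOLLOW(Q): in U::=R d e Q, the suffix after Q is empty, so FOLLOW(Q) ⊇ FOLLOW(U) = {$}. Thus FOLLOW(Q) = {$}.
For Q ::= y R y e: FIRST(y R y e) = {y}, so it goes in M[Q, t] for t ∈ {y}.
For Q ::= d: FIRST(d) = {d}, so it goes in M[Q, t] for t ∈ {d}.
For Q ::= epsilon: FIRST(epsilon) = {epsilon}, so it goes in M[Q, t] for t ∈ {}; since epsilon ∈ FIRST, also for every t ∈ FOLLOW(Q) = {$}.

Q ::= epsilon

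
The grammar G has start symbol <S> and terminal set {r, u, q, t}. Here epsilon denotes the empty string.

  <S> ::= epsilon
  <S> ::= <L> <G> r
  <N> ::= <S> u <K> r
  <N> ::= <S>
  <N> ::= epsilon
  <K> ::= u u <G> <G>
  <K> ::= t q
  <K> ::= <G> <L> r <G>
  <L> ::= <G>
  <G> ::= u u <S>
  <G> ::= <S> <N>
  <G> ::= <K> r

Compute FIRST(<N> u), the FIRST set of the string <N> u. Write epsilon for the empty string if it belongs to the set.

FIRST(<S>): from <S>::=epsilon we get {epsilon}; from <S>::=<L> <G> r we get {r, t, u}. So FIRST(<S>) = {epsilon, r, t, u}.
FIRST(<N>): from <N>::=<S> u <K> r we get {r, t, u}; from <N>::=<S> we get {epsilon, r, t, u}; from <N>::=epsilon we get {epsilon}. So FIRST(<N>) = {epsilon, r, t, u}.
FIRST(<K>): from <K>::=u u <G> <G> we get {u}; from <K>::=t q we get {t}; from <K>::=<G> <L> r <G> we get {r, t, u}. So FIRST(<K>) = {r, t, u}.
FIRST(<G>): from <G>::=u u <S> we get {u}; from <G>::=<S> <N> we get {epsilon, r, t, u}; from <G>::=<K> r we get {r, t, u}. So FIRST(<G>) = {epsilon, r, t, u}.
FIRST(<L>): from <L>::=<G> we get {epsilon, r, t, u}. So FIRST(<L>) = {epsilon, r, t, u}.
FIRST(<N> u): take FIRST of each symbol in turn, carrying on past any symbol whose FIRST contains epsilon; result {r, t, u}.

{r, t, u}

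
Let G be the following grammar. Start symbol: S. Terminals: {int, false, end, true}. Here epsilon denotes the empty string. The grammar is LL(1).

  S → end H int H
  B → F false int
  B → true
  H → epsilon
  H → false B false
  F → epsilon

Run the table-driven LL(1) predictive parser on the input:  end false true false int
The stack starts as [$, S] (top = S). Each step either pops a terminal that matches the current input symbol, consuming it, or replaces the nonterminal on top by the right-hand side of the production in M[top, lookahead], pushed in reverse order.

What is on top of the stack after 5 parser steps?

true

step 1: stack=$ S  input=end false true false int $  — expand S → end H int H
step 2: stack=$ H int H end  input=end false true false int $  — match end
step 3: stack=$ H int H  input=false true false int $  — expand H → false B false
step 4: stack=$ H int false B false  input=false true false int $  — match false
step 5: stack=$ H int false B  input=true false int $  — expand B → true
Stack after step 5: $ H int false true (top = true).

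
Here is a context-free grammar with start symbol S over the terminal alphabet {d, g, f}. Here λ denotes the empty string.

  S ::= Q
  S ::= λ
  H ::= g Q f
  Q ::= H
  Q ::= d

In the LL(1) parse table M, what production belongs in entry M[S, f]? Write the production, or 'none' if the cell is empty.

FIRST(H) = {g}
FIRST(Q) = {d, g}  (via H)
FIRST(S) = {λ, d, g}  (via Q)
FOLLOW(S) includes $ since S is the start symbol.
FOLLOW(S): S appears on no right-hand side. Thus FOLLOW(S) = {$}.
For S ::= Q: FIRST(Q) = {d, g}, so it goes in M[S, t] for t ∈ {d, g}.
For S ::= λ: FIRST(λ) = {λ}, so it goes in M[S, t] for t ∈ {}; since λ ∈ FIRST, also for every t ∈ FOLLOW(S) = {$}.
None of these place a production in M[S, f].

none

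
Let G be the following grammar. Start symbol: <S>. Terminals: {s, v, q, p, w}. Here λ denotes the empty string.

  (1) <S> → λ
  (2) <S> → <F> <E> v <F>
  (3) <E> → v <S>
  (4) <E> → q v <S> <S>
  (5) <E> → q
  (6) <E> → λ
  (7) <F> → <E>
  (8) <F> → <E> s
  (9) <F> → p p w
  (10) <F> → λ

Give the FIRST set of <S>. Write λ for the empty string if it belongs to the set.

{λ, p, q, s, v}

FIRST(<E>) = {λ, q, v}
FIRST(<F>) = {λ, p, q, s, v}  (via <E>, <E> s)
FIRST(<S>) = {λ, p, q, s, v}  (via <F> <E> v <F>)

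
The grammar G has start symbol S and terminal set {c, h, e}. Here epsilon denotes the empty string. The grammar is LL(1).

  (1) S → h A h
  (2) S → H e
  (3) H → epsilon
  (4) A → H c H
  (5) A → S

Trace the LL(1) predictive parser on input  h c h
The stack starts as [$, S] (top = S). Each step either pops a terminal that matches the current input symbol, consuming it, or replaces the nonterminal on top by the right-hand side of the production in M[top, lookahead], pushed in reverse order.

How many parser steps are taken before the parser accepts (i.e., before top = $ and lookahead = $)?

step 1: stack=$ S  input=h c h $  — expand S → h A h
step 2: stack=$ h A h  input=h c h $  — match h
step 3: stack=$ h A  input=c h $  — expand A → H c H
step 4: stack=$ h H c H  input=c h $  — expand H → epsilon
step 5: stack=$ h H c  input=c h $  — match c
step 6: stack=$ h H  input=h $  — expand H → epsilon
step 7: stack=$ h  input=h $  — match h
Accept reached after 7 steps.

7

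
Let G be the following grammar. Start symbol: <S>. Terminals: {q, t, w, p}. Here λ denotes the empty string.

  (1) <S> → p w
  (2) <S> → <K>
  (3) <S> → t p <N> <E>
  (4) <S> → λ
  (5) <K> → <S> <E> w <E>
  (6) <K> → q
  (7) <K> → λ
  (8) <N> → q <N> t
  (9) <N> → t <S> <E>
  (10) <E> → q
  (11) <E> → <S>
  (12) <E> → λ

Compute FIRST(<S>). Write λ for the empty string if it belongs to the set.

{λ, p, q, t, w}

FIRST(<N>) = {q, t}
FIRST(<S>) = {λ, p, q, t, w}  (via <K>)
FIRST(<E>) = {λ, p, q, t, w}  (via <S>)
FIRST(<K>) = {λ, p, q, t, w}  (via <S> <E> w <E>)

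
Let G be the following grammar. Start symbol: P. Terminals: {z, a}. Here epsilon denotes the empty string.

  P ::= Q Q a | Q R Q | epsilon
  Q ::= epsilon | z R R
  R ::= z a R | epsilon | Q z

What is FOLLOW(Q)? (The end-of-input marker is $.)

FIRST(Q): from Q::=epsilon we get {epsilon}; from Q::=z R R we get {z}. So FIRST(Q) = {epsilon, z}.
FIRST(R): from R::=z a R we get {z}; from R::=epsilon we get {epsilon}; from R::=Q z we get {z}. So FIRST(R) = {epsilon, z}.
FIRST(P): from P::=Q Q a we get {a, z}; from P::=Q R Q we get {epsilon, z}; from P::=epsilon we get {epsilon}. So FIRST(P) = {epsilon, a, z}.
FOLLOW(P) includes $ since P is the start symbol.
FOLLOW(P): P appears on no right-hand side. Thus FOLLOW(P) = {$}.
FOLLOW(Q): in P::=Q Q a (occurrence 1), Q is followed by Q a with FIRST {a, z}; in P::=Q Q a (occurrence 2), Q is followed by a with FIRST {a}; in P::=Q R Q (occurrence 1), Q is followed by R Q with FIRST {epsilon, z}; in P::=Q R Q (occurrence 1), the suffix after Q is nullable, so FOLLOW(Q) ⊇ FOLLOW(P) = {$}; in P::=Q R Q (occurrence 2), the suffix after Q is empty, so FOLLOW(Q) ⊇ FOLLOW(P) = {$}; in R::=Q z, Q is followed by z with FIRST {z}. Thus FOLLOW(Q) = {$, a, z}.
FOLLOW(R): in P::=Q R Q, R is followed by Q with FIRST {epsilon, z}; in P::=Q R Q, the suffix after R is nullable, so FOLLOW(R) ⊇ FOLLOW(P) = {$}; in Q::=z R R (occurrence 1), R is followed by R with FIRST {epsilon, z}; in Q::=z R R (occurrence 1), the suffix after R is nullable, so FOLLOW(R) ⊇ FOLLOW(Q) = {$, a, z}; in Q::=z R R (occurrence 2), the suffix after R is empty, so FOLLOW(R) ⊇ FOLLOW(Q) = {$, a, z}; in R::=z a R, the suffix after R is empty (adds nothing new). Thus FOLLOW(R) = {$, a, z}.

{$, a, z}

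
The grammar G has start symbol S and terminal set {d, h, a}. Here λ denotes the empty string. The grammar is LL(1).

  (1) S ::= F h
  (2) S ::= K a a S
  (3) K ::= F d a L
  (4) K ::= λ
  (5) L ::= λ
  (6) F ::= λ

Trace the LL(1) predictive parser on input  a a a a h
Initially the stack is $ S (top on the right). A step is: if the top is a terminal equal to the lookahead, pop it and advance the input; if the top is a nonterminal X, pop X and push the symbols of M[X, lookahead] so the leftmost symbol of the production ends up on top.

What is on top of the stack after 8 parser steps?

step 1: stack=$ S  input=a a a a h $  — expand S ::= K a a S
step 2: stack=$ S a a K  input=a a a a h $  — expand K ::= λ
step 3: stack=$ S a a  input=a a a a h $  — match a
step 4: stack=$ S a  input=a a a h $  — match a
step 5: stack=$ S  input=a a h $  — expand S ::= K a a S
step 6: stack=$ S a a K  input=a a h $  — expand K ::= λ
step 7: stack=$ S a a  input=a a h $  — match a
step 8: stack=$ S a  input=a h $  — match a
Stack after step 8: $ S (top = S).

S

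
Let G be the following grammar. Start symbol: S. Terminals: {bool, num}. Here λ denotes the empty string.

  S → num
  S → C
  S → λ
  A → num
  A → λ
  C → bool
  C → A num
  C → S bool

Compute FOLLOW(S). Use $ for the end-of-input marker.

{$, bool}

FIRST(A) = {λ, num}
FIRST(S) = {λ, bool, num}  (via C)
FIRST(C) = {bool, num}  (via A num, S bool)
FOLLOW(S) includes $ since S is the start symbol.
FOLLOW(S): in C→S bool, S is followed by bool with FIRST {bool}. Thus FOLLOW(S) = {$, bool}.
FOLLOW(A): in C→A num, A is followed by num with FIRST {num}. Thus FOLLOW(A) = {num}.
FOLLOW(C): in S→C, the suffix after C is empty, so FOLLOW(C) ⊇ FOLLOW(S) = {$, bool}. Thus FOLLOW(C) = {$, bool}.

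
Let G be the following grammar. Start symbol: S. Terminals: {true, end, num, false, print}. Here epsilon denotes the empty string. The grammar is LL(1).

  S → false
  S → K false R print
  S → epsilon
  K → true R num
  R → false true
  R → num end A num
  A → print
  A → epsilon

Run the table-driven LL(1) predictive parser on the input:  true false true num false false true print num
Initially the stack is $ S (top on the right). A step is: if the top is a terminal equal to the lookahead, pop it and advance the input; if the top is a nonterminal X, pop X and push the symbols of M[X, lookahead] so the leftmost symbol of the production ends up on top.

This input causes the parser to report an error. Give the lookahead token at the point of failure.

num

      Stack                           Input                                             Action
   1  $ S                             true false true num false false true print num $  expand S → K false R print
   2  $ print R false K               true false true num false false true print num $  expand K → true R num
   3  $ print R false num R true      true false true num false false true print num $  match true
   4  $ print R false num R           false true num false false true print num $       expand R → false true
   5  $ print R false num true false  false true num false false true print num $       match false
   6  $ print R false num true        true num false false true print num $             match true
   7  $ print R false num             num false false true print num $                  match num
   8  $ print R false                 false false true print num $                      match false
   9  $ print R                       false true print num $                            expand R → false true
  10  $ print true false              false true print num $                            match false
  11  $ print true                    true print num $                                  match true
  12  $ print                         print num $                                       match print
  13  $                               num $                                             error: stack empty but input remains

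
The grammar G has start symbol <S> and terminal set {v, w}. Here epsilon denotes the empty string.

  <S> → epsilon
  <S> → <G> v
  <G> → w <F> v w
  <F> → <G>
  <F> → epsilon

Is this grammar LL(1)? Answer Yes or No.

FIRST(<S>) = {epsilon, w}
FIRST(<G>) = {w}
FIRST(<F>) = {epsilon, w}
FOLLOW(<S>) = {$}
FOLLOW(<G>) = {v}
FOLLOW(<F>) = {v}
Each cell of M receives at most one production.

Yes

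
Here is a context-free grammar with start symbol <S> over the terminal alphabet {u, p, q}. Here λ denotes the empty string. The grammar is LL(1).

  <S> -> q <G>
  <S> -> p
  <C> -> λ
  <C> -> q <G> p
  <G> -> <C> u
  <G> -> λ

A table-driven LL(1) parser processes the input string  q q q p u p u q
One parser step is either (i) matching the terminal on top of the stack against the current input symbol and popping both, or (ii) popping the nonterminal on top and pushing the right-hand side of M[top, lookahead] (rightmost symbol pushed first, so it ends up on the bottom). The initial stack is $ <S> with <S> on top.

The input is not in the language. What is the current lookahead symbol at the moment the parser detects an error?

q

step 1: stack=$ <S>  input=q q q p u p u q $  — expand <S> -> q <G>
step 2: stack=$ <G> q  input=q q q p u p u q $  — match q
step 3: stack=$ <G>  input=q q p u p u q $  — expand <G> -> <C> u
step 4: stack=$ u <C>  input=q q p u p u q $  — expand <C> -> q <G> p
step 5: stack=$ u p <G> q  input=q q p u p u q $  — match q
step 6: stack=$ u p <G>  input=q p u p u q $  — expand <G> -> <C> u
step 7: stack=$ u p u <C>  input=q p u p u q $  — expand <C> -> q <G> p
step 8: stack=$ u p u p <G> q  input=q p u p u q $  — match q
step 9: stack=$ u p u p <G>  input=p u p u q $  — expand <G> -> λ
step 10: stack=$ u p u p  input=p u p u q $  — match p
step 11: stack=$ u p u  input=u p u q $  — match u
step 12: stack=$ u p  input=p u q $  — match p
step 13: stack=$ u  input=u q $  — match u
step 14: stack=$  input=q $  — error: stack empty but input remains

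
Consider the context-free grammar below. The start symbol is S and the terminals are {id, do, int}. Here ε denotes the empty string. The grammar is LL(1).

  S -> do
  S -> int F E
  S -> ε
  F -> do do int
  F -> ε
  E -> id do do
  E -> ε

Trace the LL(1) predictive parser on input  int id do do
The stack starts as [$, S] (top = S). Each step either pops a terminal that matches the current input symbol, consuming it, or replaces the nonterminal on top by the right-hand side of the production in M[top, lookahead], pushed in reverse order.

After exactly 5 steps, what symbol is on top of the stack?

     Stack       Input           Action
  1  $ S         int id do do $  expand S -> int F E
  2  $ E F int   int id do do $  match int
  3  $ E F       id do do $      expand F -> ε
  4  $ E         id do do $      expand E -> id do do
  5  $ do do id  id do do $      match id
Stack after step 5: $ do do (top = do).

do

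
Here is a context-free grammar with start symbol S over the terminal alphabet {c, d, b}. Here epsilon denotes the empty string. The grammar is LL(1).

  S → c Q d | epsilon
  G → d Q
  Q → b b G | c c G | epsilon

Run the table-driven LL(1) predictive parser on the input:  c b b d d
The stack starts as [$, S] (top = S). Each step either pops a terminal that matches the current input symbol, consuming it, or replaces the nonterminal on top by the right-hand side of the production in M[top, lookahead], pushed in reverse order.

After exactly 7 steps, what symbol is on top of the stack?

Q

     Stack      Input        Action
  1  $ S        c b b d d $  expand S → c Q d
  2  $ d Q c    c b b d d $  match c
  3  $ d Q      b b d d $    expand Q → b b G
  4  $ d G b b  b b d d $    match b
  5  $ d G b    b d d $      match b
  6  $ d G      d d $        expand G → d Q
  7  $ d Q d    d d $        match d
Stack after step 7: $ d Q (top = Q).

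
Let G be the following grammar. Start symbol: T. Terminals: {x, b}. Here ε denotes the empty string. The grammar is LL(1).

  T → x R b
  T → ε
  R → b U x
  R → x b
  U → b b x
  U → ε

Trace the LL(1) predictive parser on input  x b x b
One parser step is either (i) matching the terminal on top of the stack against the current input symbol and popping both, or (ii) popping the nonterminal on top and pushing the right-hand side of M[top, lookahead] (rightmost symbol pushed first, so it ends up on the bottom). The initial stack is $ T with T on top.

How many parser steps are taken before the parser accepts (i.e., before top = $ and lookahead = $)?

7

step 1: stack=$ T  input=x b x b $  — expand T → x R b
step 2: stack=$ b R x  input=x b x b $  — match x
step 3: stack=$ b R  input=b x b $  — expand R → b U x
step 4: stack=$ b x U b  input=b x b $  — match b
step 5: stack=$ b x U  input=x b $  — expand U → ε
step 6: stack=$ b x  input=x b $  — match x
step 7: stack=$ b  input=b $  — match b
Accept reached after 7 steps.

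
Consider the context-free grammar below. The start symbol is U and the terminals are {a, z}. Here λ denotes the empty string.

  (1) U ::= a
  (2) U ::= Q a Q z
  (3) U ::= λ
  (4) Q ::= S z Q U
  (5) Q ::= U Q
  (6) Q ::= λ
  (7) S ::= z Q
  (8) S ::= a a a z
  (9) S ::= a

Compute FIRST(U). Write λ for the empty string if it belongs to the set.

FIRST(S): from S::=z Q we get {z}; from S::=a a a z we get {a}; from S::=a we get {a}. So FIRST(S) = {a, z}.
FIRST(U): from U::=a we get {a}; from U::=Q a Q z we get {a, z}; from U::=λ we get {λ}. So FIRST(U) = {λ, a, z}.
FIRST(Q): from Q::=S z Q U we get {a, z}; from Q::=U Q we get {λ, a, z}; from Q::=λ we get {λ}. So FIRST(Q) = {λ, a, z}.

{λ, a, z}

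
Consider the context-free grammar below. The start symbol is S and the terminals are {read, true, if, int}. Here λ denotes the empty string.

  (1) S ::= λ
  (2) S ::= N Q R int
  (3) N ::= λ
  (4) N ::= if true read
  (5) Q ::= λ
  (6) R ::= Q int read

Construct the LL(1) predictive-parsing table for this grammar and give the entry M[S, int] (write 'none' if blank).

S ::= N Q R int

FIRST(N) = {λ, if}
FIRST(Q) = {λ}
FIRST(R) = {int}  (via Q int read)
FIRST(S) = {λ, if, int}  (via N Q R int)
FOLLOW(S) includes $ since S is the start symbol.
FOLLOW(S): S appears on no right-hand side. Thus FOLLOW(S) = {$}.
For S ::= λ: FIRST(λ) = {λ}, so it goes in M[S, t] for t ∈ {}; since λ ∈ FIRST, also for every t ∈ FOLLOW(S) = {$}.
For S ::= N Q R int: FIRST(N Q R int) = {if, int}, so it goes in M[S, t] for t ∈ {if, int}.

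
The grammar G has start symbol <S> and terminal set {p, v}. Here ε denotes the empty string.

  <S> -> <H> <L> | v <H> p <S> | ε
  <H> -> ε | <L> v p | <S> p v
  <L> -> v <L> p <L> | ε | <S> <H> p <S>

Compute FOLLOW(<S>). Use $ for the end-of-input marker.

{$, p, v}

FIRST(<S>) = {ε, p, v}  (via <H> <L>)
FIRST(<H>) = {ε, p, v}  (via <L> v p, <S> p v)
FIRST(<L>) = {ε, p, v}  (via <S> <H> p <S>)
FOLLOW(<S>) includes $ since <S> is the start symbol.
FOLLOW(<S>): in <S>->v <H> p <S>, the suffix after <S> is empty (adds nothing new); in <H>-><S> p v, <S> is followed by p v with FIRST {p}; in <L>-><S> <H> p <S> (occurrence 1), <S> is followed by <H> p <S> with FIRST {p, v}; in <L>-><S> <H> p <S> (occurrence 2), the suffix after <S> is empty, so FOLLOW(<S>) ⊇ FOLLOW(<L>) = {$, p, v}. Thus FOLLOW(<S>) = {$, p, v}.
FOLLOW(<H>): in <S>-><H> <L>, <H> is followed by <L> with FIRST {ε, p, v}; in <S>-><H> <L>, the suffix after <H> is nullable, so FOLLOW(<H>) ⊇ FOLLOW(<S>) = {$, p, v}; in <S>->v <H> p <S>, <H> is followed by p <S> with FIRST {p}; in <L>-><S> <H> p <S>, <H> is followed by p <S> with FIRST {p}. Thus FOLLOW(<H>) = {$, p, v}.
FOLLOW(<L>): in <S>-><H> <L>, the suffix after <L> is empty, so FOLLOW(<L>) ⊇ FOLLOW(<S>) = {$, p, v}; in <H>-><L> v p, <L> is followed by v p with FIRST {v}; in <L>->v <L> p <L> (occurrence 1), <L> is followed by p <L> with FIRST {p}; in <L>->v <L> p <L> (occurrence 2), the suffix after <L> is empty (adds nothing new). Thus FOLLOW(<L>) = {$, p, v}.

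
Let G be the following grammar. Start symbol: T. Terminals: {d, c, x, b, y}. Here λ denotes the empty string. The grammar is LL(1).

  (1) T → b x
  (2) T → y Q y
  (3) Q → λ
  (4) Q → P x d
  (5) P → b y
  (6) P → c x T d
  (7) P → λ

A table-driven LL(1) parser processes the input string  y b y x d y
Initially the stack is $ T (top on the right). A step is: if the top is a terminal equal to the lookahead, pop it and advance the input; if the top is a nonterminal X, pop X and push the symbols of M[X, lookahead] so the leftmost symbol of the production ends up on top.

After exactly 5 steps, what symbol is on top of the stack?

     Stack        Input          Action
  1  $ T          y b y x d y $  expand T → y Q y
  2  $ y Q y      y b y x d y $  match y
  3  $ y Q        b y x d y $    expand Q → P x d
  4  $ y d x P    b y x d y $    expand P → b y
  5  $ y d x y b  b y x d y $    match b
Stack after step 5: $ y d x y (top = y).

y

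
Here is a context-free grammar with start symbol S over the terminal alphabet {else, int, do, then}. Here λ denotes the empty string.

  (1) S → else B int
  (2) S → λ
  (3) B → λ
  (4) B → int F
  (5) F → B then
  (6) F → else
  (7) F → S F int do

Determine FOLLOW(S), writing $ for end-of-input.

FIRST(S): from S→else B int we get {else}; from S→λ we get {λ}. So FIRST(S) = {λ, else}.
FIRST(B): from B→λ we get {λ}; from B→int F we get {int}. So FIRST(B) = {λ, int}.
FIRST(F): from F→B then we get {int, then}; from F→else we get {else}; from F→S F int do we get {else, int, then}. So FIRST(F) = {else, int, then}.
FOLLOW(S) includes $ since S is the start symbol.
FOLLOW(S): in F→S F int do, S is followed by F int do with FIRST {else, int, then}. Thus FOLLOW(S) = {$, else, int, then}.
FOLLOW(B): in S→else B int, B is followed by int with FIRST {int}; in F→B then, B is followed by then with FIRST {then}. Thus FOLLOW(B) = {int, then}.
FOLLOW(F): in B→int F, the suffix after F is empty, so FOLLOW(F) ⊇ FOLLOW(B) = {int, then}; in F→S F int do, F is followed by int do with FIRST {int}. Thus FOLLOW(F) = {int, then}.

{$, else, int, then}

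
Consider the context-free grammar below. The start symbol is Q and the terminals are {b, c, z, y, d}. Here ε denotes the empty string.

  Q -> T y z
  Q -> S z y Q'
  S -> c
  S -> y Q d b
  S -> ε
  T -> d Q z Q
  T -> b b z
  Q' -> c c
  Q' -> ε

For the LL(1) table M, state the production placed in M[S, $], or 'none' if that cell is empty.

none

FIRST(S): from S->c we get {c}; from S->y Q d b we get {y}; from S->ε we get {ε}. So FIRST(S) = {ε, c, y}.
FIRST(T): from T->d Q z Q we get {d}; from T->b b z we get {b}. So FIRST(T) = {b, d}.
FIRST(Q'): from Q'->c c we get {c}; from Q'->ε we get {ε}. So FIRST(Q') = {ε, c}.
FIRST(Q): from Q->T y z we get {b, d}; from Q->S z y Q' we get {c, y, z}. So FIRST(Q) = {b, c, d, y, z}.
FOLLOW(Q) includes $ since Q is the start symbol.
FOLLOW(S): in Q->S z y Q', S is followed by z y Q' with FIRST {z}. Thus FOLLOW(S) = {z}.
For S -> c: FIRST(c) = {c}, so it goes in M[S, t] for t ∈ {c}.
For S -> y Q d b: FIRST(y Q d b) = {y}, so it goes in M[S, t] for t ∈ {y}.
For S -> ε: FIRST(ε) = {ε}, so it goes in M[S, t] for t ∈ {}; since ε ∈ FIRST, also for every t ∈ FOLLOW(S) = {z}.
None of these place a production in M[S, $].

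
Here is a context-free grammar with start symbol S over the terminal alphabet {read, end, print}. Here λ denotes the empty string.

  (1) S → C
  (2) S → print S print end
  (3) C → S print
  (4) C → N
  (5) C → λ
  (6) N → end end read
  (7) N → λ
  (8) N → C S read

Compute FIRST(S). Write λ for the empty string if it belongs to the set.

{λ, end, print, read}

FIRST(S) = {λ, end, print, read}  (via C)
FIRST(C) = {λ, end, print, read}  (via S print, N)
FIRST(N) = {λ, end, print, read}  (via C S read)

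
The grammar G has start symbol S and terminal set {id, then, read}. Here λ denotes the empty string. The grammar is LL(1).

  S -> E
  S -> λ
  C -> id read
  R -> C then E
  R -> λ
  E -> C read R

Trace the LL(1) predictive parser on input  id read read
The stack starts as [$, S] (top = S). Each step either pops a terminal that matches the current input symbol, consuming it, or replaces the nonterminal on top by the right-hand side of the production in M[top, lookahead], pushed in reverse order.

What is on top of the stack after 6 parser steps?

R

step 1: stack=$ S  input=id read read $  — expand S -> E
step 2: stack=$ E  input=id read read $  — expand E -> C read R
step 3: stack=$ R read C  input=id read read $  — expand C -> id read
step 4: stack=$ R read read id  input=id read read $  — match id
step 5: stack=$ R read read  input=read read $  — match read
step 6: stack=$ R read  input=read $  — match read
Stack after step 6: $ R (top = R).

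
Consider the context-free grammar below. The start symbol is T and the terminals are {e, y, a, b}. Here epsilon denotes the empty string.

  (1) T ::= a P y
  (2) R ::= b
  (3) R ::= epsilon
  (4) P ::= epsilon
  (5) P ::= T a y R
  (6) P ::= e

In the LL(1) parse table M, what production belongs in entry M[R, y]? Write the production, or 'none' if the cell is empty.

R ::= epsilon

FIRST(T): from T::=a P y we get {a}. So FIRST(T) = {a}.
FIRST(R): from R::=b we get {b}; from R::=epsilon we get {epsilon}. So FIRST(R) = {epsilon, b}.
FIRST(P): from P::=epsilon we get {epsilon}; from P::=T a y R we get {a}; from P::=e we get {e}. So FIRST(P) = {epsilon, a, e}.
FOLLOW(T) includes $ since T is the start symbol.
FOLLOW(P): in T::=a P y, P is followed by y with FIRST {y}. Thus FOLLOW(P) = {y}.
FOLLOW(R): in P::=T a y R, the suffix after R is empty, so FOLLOW(R) ⊇ FOLLOW(P) = {y}. Thus FOLLOW(R) = {y}.
For R ::= b: FIRST(b) = {b}, so it goes in M[R, t] for t ∈ {b}.
For R ::= epsilon: FIRST(epsilon) = {epsilon}, so it goes in M[R, t] for t ∈ {}; since epsilon ∈ FIRST, also for every t ∈ FOLLOW(R) = {y}.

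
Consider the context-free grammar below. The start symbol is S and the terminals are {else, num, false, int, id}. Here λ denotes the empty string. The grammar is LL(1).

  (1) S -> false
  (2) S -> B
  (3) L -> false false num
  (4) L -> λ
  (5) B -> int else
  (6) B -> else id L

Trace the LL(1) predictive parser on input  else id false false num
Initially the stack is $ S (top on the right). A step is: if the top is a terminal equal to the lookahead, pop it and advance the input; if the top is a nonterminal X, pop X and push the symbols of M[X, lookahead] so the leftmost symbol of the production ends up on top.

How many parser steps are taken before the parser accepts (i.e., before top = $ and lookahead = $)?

step 1: stack=$ S  input=else id false false num $  — expand S -> B
step 2: stack=$ B  input=else id false false num $  — expand B -> else id L
step 3: stack=$ L id else  input=else id false false num $  — match else
step 4: stack=$ L id  input=id false false num $  — match id
step 5: stack=$ L  input=false false num $  — expand L -> false false num
step 6: stack=$ num false false  input=false false num $  — match false
step 7: stack=$ num false  input=false num $  — match false
step 8: stack=$ num  input=num $  — match num
Accept reached after 8 steps.

8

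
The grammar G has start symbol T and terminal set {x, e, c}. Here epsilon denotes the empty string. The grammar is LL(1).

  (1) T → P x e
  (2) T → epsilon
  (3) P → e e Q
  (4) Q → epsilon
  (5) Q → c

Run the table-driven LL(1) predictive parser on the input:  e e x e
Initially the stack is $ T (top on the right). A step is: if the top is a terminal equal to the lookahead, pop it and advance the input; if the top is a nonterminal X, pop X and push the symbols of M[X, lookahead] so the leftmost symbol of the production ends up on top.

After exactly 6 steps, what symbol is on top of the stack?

step 1: stack=$ T  input=e e x e $  — expand T → P x e
step 2: stack=$ e x P  input=e e x e $  — expand P → e e Q
step 3: stack=$ e x Q e e  input=e e x e $  — match e
step 4: stack=$ e x Q e  input=e x e $  — match e
step 5: stack=$ e x Q  input=x e $  — expand Q → epsilon
step 6: stack=$ e x  input=x e $  — match x
Stack after step 6: $ e (top = e).

e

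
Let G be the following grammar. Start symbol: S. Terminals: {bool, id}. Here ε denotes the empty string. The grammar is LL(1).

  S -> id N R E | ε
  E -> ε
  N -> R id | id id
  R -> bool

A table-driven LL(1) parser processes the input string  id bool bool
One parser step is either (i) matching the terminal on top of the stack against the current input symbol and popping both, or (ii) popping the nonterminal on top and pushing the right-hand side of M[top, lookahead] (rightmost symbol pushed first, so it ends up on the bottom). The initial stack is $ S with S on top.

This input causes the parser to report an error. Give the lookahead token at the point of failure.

bool

step 1: stack=$ S  input=id bool bool $  — expand S -> id N R E
step 2: stack=$ E R N id  input=id bool bool $  — match id
step 3: stack=$ E R N  input=bool bool $  — expand N -> R id
step 4: stack=$ E R id R  input=bool bool $  — expand R -> bool
step 5: stack=$ E R id bool  input=bool bool $  — match bool
step 6: stack=$ E R id  input=bool $  — error: top is terminal id but lookahead is bool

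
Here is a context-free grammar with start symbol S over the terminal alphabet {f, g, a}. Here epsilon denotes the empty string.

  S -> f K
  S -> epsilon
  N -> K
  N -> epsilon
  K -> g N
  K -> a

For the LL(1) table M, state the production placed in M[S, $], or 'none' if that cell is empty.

FIRST(S) = {epsilon, f}
FIRST(K) = {a, g}
FIRST(N) = {epsilon, a, g}  (via K)
FOLLOW(S) includes $ since S is the start symbol.
FOLLOW(S): S appears on no right-hand side. Thus FOLLOW(S) = {$}.
For S -> f K: FIRST(f K) = {f}, so it goes in M[S, t] for t ∈ {f}.
For S -> epsilon: FIRST(epsilon) = {epsilon}, so it goes in M[S, t] for t ∈ {}; since epsilon ∈ FIRST, also for every t ∈ FOLLOW(S) = {$}.

S -> epsilon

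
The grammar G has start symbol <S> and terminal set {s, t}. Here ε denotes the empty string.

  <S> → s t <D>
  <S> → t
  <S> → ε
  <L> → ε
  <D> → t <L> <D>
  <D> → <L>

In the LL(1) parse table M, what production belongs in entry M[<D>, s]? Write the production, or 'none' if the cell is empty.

FIRST(<S>): from <S>→s t <D> we get {s}; from <S>→t we get {t}; from <S>→ε we get {ε}. So FIRST(<S>) = {ε, s, t}.
FIRST(<L>): from <L>→ε we get {ε}. So FIRST(<L>) = {ε}.
FIRST(<D>): from <D>→t <L> <D> we get {t}; from <D>→<L> we get {ε}. So FIRST(<D>) = {ε, t}.
FOLLOW(<S>) includes $ since <S> is the start symbol.
FOLLOW(<S>): <S> appears on no right-hand side. Thus FOLLOW(<S>) = {$}.
FOLLOW(<D>): in <S>→s t <D>, the suffix after <D> is empty, so FOLLOW(<D>) ⊇ FOLLOW(<S>) = {$}; in <D>→t <L> <D>, the suffix after <D> is empty (adds nothing new). Thus FOLLOW(<D>) = {$}.
For <D> → t <L> <D>: FIRST(t <L> <D>) = {t}, so it goes in M[<D>, t] for t ∈ {t}.
For <D> → <L>: FIRST(<L>) = {ε}, so it goes in M[<D>, t] for t ∈ {}; since ε ∈ FIRST, also for every t ∈ FOLLOW(<D>) = {$}.
None of these place a production in M[<D>, s].

none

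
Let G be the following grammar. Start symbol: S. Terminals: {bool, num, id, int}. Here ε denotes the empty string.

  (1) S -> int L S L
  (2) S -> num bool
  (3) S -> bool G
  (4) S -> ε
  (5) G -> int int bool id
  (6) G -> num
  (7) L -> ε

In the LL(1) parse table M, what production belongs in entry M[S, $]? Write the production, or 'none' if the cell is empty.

S -> ε

FIRST(S) = {ε, bool, int, num}
FIRST(G) = {int, num}
FIRST(L) = {ε}
FOLLOW(S) includes $ since S is the start symbol.
FOLLOW(S): in S->int L S L, S is followed by L with FIRST {ε}; in S->int L S L, the suffix after S is nullable (adds nothing new). Thus FOLLOW(S) = {$}.
For S -> int L S L: FIRST(int L S L) = {int}, so it goes in M[S, t] for t ∈ {int}.
For S -> num bool: FIRST(num bool) = {num}, so it goes in M[S, t] for t ∈ {num}.
For S -> bool G: FIRST(bool G) = {bool}, so it goes in M[S, t] for t ∈ {bool}.
For S -> ε: FIRST(ε) = {ε}, so it goes in M[S, t] for t ∈ {}; since ε ∈ FIRST, also for every t ∈ FOLLOW(S) = {$}.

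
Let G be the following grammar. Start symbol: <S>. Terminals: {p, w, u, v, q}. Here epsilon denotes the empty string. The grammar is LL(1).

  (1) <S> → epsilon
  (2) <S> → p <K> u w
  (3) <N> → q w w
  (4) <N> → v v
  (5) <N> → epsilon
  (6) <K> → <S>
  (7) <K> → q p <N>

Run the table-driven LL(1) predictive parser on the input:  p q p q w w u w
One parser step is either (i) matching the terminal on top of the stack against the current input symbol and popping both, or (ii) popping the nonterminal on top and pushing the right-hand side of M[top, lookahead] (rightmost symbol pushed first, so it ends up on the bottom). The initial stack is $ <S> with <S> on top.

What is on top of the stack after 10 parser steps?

step 1: stack=$ <S>  input=p q p q w w u w $  — expand <S> → p <K> u w
step 2: stack=$ w u <K> p  input=p q p q w w u w $  — match p
step 3: stack=$ w u <K>  input=q p q w w u w $  — expand <K> → q p <N>
step 4: stack=$ w u <N> p q  input=q p q w w u w $  — match q
step 5: stack=$ w u <N> p  input=p q w w u w $  — match p
step 6: stack=$ w u <N>  input=q w w u w $  — expand <N> → q w w
step 7: stack=$ w u w w q  input=q w w u w $  — match q
step 8: stack=$ w u w w  input=w w u w $  — match w
step 9: stack=$ w u w  input=w u w $  — match w
step 10: stack=$ w u  input=u w $  — match u
Stack after step 10: $ w (top = w).

w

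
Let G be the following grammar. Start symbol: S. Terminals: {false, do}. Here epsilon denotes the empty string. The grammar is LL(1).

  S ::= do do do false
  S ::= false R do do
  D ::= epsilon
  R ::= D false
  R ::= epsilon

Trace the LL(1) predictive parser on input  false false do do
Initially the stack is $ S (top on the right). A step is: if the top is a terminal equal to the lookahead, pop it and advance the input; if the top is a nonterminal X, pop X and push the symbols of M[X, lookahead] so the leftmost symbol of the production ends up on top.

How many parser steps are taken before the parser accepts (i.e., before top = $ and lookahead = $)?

     Stack            Input                Action
  1  $ S              false false do do $  expand S ::= false R do do
  2  $ do do R false  false false do do $  match false
  3  $ do do R        false do do $        expand R ::= D false
  4  $ do do false D  false do do $        expand D ::= epsilon
  5  $ do do false    false do do $        match false
  6  $ do do          do do $              match do
  7  $ do             do $                 match do
Accept reached after 7 steps.

7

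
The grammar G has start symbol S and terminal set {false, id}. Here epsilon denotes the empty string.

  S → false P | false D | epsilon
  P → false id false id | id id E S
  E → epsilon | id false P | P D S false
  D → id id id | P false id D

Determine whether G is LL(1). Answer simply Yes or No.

FIRST(S) = {epsilon, false}
FIRST(P) = {false, id}
FIRST(E) = {epsilon, false, id}
FIRST(D) = {false, id}
FOLLOW(S) = {$, false, id}
FOLLOW(P) = {$, false, id}
FOLLOW(E) = {$, false, id}
FOLLOW(D) = {$, false, id}
Cell M[D, id] receives both D → id id id and D → P false id D — the grammar is not LL(1).

No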